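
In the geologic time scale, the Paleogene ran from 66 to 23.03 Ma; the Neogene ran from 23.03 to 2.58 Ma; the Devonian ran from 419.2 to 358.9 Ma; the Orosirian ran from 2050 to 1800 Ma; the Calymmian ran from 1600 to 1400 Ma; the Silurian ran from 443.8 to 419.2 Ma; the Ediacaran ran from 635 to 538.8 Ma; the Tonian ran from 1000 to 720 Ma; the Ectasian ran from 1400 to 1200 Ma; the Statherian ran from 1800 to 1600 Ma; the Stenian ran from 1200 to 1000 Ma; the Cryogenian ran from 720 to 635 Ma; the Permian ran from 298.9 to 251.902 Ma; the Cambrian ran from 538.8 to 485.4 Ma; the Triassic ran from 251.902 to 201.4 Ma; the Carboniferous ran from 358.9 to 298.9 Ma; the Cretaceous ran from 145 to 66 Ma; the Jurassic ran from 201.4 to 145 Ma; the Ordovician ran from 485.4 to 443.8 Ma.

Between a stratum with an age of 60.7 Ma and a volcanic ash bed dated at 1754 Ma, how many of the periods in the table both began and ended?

The older date is 1754 Ma and the younger is 60.7 Ma.
Periods with start < 1754 and end > 60.7 Ma: Calymmian (1600–1400), Ectasian (1400–1200), Stenian (1200–1000), Tonian (1000–720), Cryogenian (720–635), Ediacaran (635–538.8), Cambrian (538.8–485.4), Ordovician (485.4–443.8), Silurian (443.8–419.2), Devonian (419.2–358.9), Carboniferous (358.9–298.9), Permian (298.9–251.902), Triassic (251.902–201.4), Jurassic (201.4–145), Cretaceous (145–66).
That is 15 complete periods.

15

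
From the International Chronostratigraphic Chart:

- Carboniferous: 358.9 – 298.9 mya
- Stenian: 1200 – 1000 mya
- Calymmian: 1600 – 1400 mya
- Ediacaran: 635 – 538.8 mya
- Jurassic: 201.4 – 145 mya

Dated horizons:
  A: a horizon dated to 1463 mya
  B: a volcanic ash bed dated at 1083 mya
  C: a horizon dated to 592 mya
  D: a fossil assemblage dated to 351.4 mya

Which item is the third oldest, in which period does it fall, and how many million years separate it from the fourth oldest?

Larger Ma means older, so oldest first: A 1463 > B 1083 > C 592 > D 351.4.
Counting 3 along gives C (592 Ma); the excerpt puts that inside the Ediacaran, 635–538.8 Ma.
Next in line is D (351.4 Ma), and 592 − 351.4 = 240.6 Myr.

C, in the Ediacaran; 240.6 million years to D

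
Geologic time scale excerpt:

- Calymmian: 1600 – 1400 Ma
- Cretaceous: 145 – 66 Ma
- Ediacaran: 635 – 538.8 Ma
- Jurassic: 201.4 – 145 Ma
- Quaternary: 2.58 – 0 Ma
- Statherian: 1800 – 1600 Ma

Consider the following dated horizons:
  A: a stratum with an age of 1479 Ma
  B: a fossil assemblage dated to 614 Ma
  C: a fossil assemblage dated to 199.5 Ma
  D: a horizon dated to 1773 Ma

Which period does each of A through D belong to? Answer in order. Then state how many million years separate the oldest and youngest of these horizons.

A — Calymmian; B — Ediacaran; C — Jurassic; D — Statherian; span 1573.5 million years

A: 1479 Ma lies in 1600–1400 Ma, so Calymmian.
B: 614 Ma lies in 635–538.8 Ma, so Ediacaran.
C: 199.5 Ma lies in 201.4–145 Ma, so Jurassic.
D: 1773 Ma lies in 1800–1600 Ma, so Statherian.
Oldest = 1773 Ma, youngest = 199.5 Ma → span 1573.5 Myr.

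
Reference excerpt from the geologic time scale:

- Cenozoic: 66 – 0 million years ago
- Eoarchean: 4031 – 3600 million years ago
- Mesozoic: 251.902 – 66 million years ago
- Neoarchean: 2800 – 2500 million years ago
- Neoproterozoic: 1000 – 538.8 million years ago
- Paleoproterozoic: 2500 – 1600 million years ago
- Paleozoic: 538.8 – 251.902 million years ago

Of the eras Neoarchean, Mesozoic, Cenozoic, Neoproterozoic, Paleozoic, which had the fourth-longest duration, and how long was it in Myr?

Mesozoic, 185.902 million years

Start − end for each: Neoarchean 2800 − 2500 = 300; Mesozoic 251.902 − 66 = 185.902; Cenozoic 66 − 0 = 66; Neoproterozoic 1000 − 538.8 = 461.2; Paleozoic 538.8 − 251.902 = 286.898.
Ranking these from longest: Neoproterozoic > Neoarchean > Paleozoic > Mesozoic > Cenozoic.
Position 4 in that ranking is Mesozoic, which lasted 185.902 Myr.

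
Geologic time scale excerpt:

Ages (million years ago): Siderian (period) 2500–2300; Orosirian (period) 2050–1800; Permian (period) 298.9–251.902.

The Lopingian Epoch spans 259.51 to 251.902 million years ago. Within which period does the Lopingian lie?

Permian

The Lopingian (259.51–251.902 Ma) lies entirely within 298.9–251.902 Ma, the Permian Period.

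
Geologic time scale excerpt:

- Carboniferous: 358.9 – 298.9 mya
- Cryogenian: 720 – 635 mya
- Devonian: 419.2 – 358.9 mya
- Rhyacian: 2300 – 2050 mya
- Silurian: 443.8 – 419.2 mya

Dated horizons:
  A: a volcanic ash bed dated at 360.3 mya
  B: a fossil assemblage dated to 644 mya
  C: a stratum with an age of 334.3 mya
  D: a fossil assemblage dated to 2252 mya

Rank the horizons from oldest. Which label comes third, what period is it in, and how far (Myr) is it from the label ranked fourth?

A, in the Devonian; 26 million years to C

Sorted oldest-first by Ma: D (2252), B (644), A (360.3), C (334.3).
The third oldest is A at 360.3 Ma, which lies in 419.2–358.9 Ma: the Devonian.
The fourth oldest is C at 334.3 Ma; separation = |360.3 − 334.3| = 26 Myr.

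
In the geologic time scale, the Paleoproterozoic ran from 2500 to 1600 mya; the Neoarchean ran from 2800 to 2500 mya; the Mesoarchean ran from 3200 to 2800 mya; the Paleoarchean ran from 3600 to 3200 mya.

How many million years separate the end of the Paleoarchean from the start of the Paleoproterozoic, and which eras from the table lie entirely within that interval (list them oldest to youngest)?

The Paleoarchean closes at 3200 Ma and the Paleoproterozoic opens at 2500 Ma, so the interval is 3200 − 2500 = 700 Myr.
An era fits inside if it starts at or after 3200 Ma and ends at or before 2500 Ma; oldest first that gives Mesoarchean, Neoarchean.

700 million years; Mesoarchean, Neoarchean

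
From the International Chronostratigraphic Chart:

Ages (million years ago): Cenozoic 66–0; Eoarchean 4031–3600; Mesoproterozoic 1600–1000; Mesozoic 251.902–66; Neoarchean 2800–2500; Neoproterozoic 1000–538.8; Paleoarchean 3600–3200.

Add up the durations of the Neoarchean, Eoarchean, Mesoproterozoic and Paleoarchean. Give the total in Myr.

Duration is start − end for each: (2800 − 2500) + (4031 − 3600) + (1600 − 1000) + (3600 − 3200).
That is 300 + 431 + 600 + 400, which totals 1731 million years.

1731 million years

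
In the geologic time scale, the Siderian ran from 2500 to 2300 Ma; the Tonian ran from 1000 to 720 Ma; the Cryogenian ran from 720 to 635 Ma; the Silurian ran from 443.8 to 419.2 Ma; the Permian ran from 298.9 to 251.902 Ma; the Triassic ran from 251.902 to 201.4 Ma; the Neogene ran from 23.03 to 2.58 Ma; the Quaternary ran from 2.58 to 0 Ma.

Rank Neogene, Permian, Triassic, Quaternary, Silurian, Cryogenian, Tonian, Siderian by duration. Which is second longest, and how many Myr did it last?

Start − end for each: Neogene 23.03 − 2.58 = 20.45; Permian 298.9 − 251.902 = 46.998; Triassic 251.902 − 201.4 = 50.502; Quaternary 2.58 − 0 = 2.58; Silurian 443.8 − 419.2 = 24.6; Cryogenian 720 − 635 = 85; Tonian 1000 − 720 = 280; Siderian 2500 − 2300 = 200.
Ranking these from longest: Tonian > Siderian > Cryogenian > Triassic > Permian > Silurian > Neogene > Quaternary.
Position 2 in that ranking is Siderian, which lasted 200 Myr.

Siderian, 200 million years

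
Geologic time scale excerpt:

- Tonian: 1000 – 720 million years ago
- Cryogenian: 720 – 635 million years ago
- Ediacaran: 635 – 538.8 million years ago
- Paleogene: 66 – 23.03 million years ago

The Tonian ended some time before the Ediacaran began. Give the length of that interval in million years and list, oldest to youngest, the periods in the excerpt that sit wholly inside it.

End of Tonian = 720 Ma; start of Ediacaran = 635 Ma.
Gap = 720 − 635 = 85 Myr.
Periods wholly inside 720–635 Ma: Cryogenian (720–635).

85 million years; Cryogenian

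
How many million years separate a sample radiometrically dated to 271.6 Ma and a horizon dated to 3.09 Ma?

271.6 − 3.09 = 268.51 million years.

268.51 million years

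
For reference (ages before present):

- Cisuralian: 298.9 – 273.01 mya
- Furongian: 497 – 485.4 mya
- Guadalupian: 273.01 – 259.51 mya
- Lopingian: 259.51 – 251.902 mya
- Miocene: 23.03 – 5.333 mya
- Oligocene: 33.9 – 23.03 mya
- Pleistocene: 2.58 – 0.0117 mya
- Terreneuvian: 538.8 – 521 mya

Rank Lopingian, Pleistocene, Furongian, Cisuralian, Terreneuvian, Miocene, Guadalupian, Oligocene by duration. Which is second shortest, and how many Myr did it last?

Lopingian, 7.608 million years

Start − end for each: Lopingian 259.51 − 251.902 = 7.608; Pleistocene 2.58 − 0.0117 = 2.5683; Furongian 497 − 485.4 = 11.6; Cisuralian 298.9 − 273.01 = 25.89; Terreneuvian 538.8 − 521 = 17.8; Miocene 23.03 − 5.333 = 17.697; Guadalupian 273.01 − 259.51 = 13.5; Oligocene 33.9 − 23.03 = 10.87.
Ranking these from shortest: Pleistocene < Lopingian < Oligocene < Furongian < Guadalupian < Miocene < Terreneuvian < Cisuralian.
Position 2 in that ranking is Lopingian, which lasted 7.608 Myr.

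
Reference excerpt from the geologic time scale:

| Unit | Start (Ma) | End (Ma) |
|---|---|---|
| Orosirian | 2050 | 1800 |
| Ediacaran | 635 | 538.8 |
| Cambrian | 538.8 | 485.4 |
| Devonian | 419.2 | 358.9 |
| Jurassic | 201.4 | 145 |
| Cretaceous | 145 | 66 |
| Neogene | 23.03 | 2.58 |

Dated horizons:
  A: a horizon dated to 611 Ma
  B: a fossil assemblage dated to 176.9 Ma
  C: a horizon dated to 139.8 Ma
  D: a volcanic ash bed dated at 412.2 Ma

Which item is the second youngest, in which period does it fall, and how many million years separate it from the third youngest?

Smaller Ma means younger, so youngest first: C 139.8 < B 176.9 < D 412.2 < A 611.
Counting 2 along gives B (176.9 Ma); the excerpt puts that inside the Jurassic, 201.4–145 Ma.
Next in line is D (412.2 Ma), and 412.2 − 176.9 = 235.3 Myr.

B, in the Jurassic; 235.3 million years to D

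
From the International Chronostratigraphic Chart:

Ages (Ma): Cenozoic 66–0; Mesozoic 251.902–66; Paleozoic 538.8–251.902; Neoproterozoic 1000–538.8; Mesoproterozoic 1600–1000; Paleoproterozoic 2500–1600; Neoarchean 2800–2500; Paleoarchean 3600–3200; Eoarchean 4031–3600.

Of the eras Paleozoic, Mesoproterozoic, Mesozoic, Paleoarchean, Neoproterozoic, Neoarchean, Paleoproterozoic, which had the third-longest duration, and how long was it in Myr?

Start − end for each: Paleozoic 538.8 − 251.902 = 286.898; Mesoproterozoic 1600 − 1000 = 600; Mesozoic 251.902 − 66 = 185.902; Paleoarchean 3600 − 3200 = 400; Neoproterozoic 1000 − 538.8 = 461.2; Neoarchean 2800 − 2500 = 300; Paleoproterozoic 2500 − 1600 = 900.
Ranking these from longest: Paleoproterozoic > Mesoproterozoic > Neoproterozoic > Paleoarchean > Neoarchean > Paleozoic > Mesozoic.
Position 3 in that ranking is Neoproterozoic, which lasted 461.2 Myr.

Neoproterozoic, 461.2 million years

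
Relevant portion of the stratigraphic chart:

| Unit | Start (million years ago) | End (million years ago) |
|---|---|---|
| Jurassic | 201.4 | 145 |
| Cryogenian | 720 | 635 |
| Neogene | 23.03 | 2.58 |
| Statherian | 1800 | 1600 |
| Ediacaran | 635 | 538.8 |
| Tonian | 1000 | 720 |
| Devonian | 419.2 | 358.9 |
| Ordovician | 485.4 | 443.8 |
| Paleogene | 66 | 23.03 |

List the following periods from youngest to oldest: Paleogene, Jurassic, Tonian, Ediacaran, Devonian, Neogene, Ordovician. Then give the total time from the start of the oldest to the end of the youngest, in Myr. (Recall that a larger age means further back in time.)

Start ages (Ma): Tonian 1000, Ediacaran 635, Ordovician 485.4, Devonian 419.2, Jurassic 201.4, Paleogene 66, Neogene 23.03.
Ordered youngest to oldest: Neogene, Paleogene, Jurassic, Devonian, Ordovician, Ediacaran, Tonian.
Span = 1000 − 2.58 = 997.42 Myr.

Neogene → Paleogene → Jurassic → Devonian → Ordovician → Ediacaran → Tonian; total span 997.42 Myr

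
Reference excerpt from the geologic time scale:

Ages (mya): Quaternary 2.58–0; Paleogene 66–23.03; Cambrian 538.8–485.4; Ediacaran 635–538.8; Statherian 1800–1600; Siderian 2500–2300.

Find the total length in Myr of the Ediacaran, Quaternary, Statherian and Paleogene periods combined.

341.75 million years

Each duration: Ediacaran = 96.2; Quaternary = 2.58; Statherian = 200; Paleogene = 42.97.
Sum: 96.2 + 2.58 + 200 + 42.97 = 341.75 Myr.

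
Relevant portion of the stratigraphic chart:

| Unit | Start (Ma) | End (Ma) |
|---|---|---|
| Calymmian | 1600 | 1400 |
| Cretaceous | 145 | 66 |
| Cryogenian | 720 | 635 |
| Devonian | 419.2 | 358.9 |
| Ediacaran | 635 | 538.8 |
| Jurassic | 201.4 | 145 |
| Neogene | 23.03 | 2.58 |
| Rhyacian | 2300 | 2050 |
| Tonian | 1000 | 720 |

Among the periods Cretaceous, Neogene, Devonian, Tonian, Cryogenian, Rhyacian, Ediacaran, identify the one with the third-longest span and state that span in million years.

Durations: Cretaceous 79; Neogene 20.45; Devonian 60.3; Tonian 280; Cryogenian 85; Rhyacian 250; Ediacaran 96.2 Myr.
Sorted longest-first: Tonian (280), Rhyacian (250), Ediacaran (96.2), Cryogenian (85), Cretaceous (79), Devonian (60.3), Neogene (20.45).
The third longest is Ediacaran at 96.2 Myr.

Ediacaran, 96.2 million years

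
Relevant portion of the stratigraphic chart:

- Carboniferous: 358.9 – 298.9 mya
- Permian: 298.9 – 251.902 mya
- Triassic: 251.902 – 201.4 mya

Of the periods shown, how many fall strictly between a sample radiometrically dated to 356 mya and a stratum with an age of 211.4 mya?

The older date is 356 Ma and the younger is 211.4 Ma.
Periods with start < 356 and end > 211.4 Ma: Permian (298.9–251.902).
That is 1 complete period.

1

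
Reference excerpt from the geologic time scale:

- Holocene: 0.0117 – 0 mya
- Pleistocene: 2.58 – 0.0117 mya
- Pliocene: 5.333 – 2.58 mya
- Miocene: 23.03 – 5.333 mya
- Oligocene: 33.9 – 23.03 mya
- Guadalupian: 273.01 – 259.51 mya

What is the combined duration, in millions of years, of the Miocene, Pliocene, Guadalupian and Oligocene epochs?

Each duration: Miocene = 17.697; Pliocene = 2.753; Guadalupian = 13.5; Oligocene = 10.87.
Sum: 17.697 + 2.753 + 13.5 + 10.87 = 44.82 Myr.

44.82 million years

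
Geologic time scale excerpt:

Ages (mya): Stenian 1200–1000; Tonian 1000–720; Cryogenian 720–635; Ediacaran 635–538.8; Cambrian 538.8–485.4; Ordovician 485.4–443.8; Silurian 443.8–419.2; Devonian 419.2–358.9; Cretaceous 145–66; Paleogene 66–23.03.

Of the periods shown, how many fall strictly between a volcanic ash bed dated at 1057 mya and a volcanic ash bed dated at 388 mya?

6

The older date is 1057 Ma and the younger is 388 Ma.
Periods with start < 1057 and end > 388 Ma: Tonian (1000–720), Cryogenian (720–635), Ediacaran (635–538.8), Cambrian (538.8–485.4), Ordovician (485.4–443.8), Silurian (443.8–419.2).
That is 6 complete periods.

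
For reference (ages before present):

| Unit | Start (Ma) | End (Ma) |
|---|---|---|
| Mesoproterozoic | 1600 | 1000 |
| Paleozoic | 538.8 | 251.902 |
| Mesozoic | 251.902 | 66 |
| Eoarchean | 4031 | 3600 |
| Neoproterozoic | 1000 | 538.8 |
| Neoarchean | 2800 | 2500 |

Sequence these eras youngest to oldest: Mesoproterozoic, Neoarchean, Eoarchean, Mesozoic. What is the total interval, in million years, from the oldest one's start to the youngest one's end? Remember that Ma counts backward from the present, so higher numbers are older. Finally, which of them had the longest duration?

Mesozoic → Mesoproterozoic → Neoarchean → Eoarchean; total span 3965 Myr; longest is Mesoproterozoic

Start ages (Ma): Eoarchean 4031, Neoarchean 2800, Mesoproterozoic 1600, Mesozoic 251.902.
Ordered youngest to oldest: Mesozoic, Mesoproterozoic, Neoarchean, Eoarchean.
Span = 4031 − 66 = 3965 Myr.
Durations: Neoarchean 300, Mesoproterozoic 600, Mesozoic 185.902, Eoarchean 431 → longest is Mesoproterozoic (600 Myr).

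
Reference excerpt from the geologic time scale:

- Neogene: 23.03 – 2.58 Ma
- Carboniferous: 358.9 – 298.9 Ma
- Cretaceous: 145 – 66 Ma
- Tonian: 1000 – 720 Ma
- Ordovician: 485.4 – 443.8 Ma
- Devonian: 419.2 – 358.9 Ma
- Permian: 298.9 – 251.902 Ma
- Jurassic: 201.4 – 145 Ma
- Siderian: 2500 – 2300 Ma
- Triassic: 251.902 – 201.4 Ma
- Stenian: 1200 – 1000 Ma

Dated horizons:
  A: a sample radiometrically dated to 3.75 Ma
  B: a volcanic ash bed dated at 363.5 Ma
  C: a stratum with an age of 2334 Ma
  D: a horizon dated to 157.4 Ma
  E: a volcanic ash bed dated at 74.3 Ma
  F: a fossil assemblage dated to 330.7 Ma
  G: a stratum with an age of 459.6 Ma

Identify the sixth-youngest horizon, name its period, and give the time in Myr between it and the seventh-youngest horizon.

G, in the Ordovician; 1874.4 million years to C

Sorted youngest-first by Ma: A (3.75), E (74.3), D (157.4), F (330.7), B (363.5), G (459.6), C (2334).
The sixth youngest is G at 459.6 Ma, which lies in 485.4–443.8 Ma: the Ordovician.
The seventh youngest is C at 2334 Ma; separation = |459.6 − 2334| = 1874.4 Myr.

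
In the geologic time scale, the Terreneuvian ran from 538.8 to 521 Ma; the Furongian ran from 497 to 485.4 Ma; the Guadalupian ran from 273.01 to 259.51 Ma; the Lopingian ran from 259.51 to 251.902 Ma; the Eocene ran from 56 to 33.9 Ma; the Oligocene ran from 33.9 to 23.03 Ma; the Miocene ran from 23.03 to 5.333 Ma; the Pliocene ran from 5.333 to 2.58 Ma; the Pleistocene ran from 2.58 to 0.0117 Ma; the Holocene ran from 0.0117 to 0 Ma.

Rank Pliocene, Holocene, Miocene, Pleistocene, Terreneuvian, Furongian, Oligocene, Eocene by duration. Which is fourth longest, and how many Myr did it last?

Furongian, 11.6 million years

Start − end for each: Pliocene 5.333 − 2.58 = 2.753; Holocene 0.0117 − 0 = 0.0117; Miocene 23.03 − 5.333 = 17.697; Pleistocene 2.58 − 0.0117 = 2.5683; Terreneuvian 538.8 − 521 = 17.8; Furongian 497 − 485.4 = 11.6; Oligocene 33.9 − 23.03 = 10.87; Eocene 56 − 33.9 = 22.1.
Ranking these from longest: Eocene > Terreneuvian > Miocene > Furongian > Oligocene > Pliocene > Pleistocene > Holocene.
Position 4 in that ranking is Furongian, which lasted 11.6 Myr.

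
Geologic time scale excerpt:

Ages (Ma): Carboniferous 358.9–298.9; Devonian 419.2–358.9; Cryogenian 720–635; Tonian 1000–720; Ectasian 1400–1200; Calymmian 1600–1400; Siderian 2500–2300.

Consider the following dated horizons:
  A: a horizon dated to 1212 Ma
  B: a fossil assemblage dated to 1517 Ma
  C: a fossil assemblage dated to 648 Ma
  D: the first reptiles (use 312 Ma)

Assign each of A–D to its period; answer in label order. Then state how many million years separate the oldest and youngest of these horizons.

Match each age against the start–end ranges in the excerpt: A = 1212 Ma → Ectasian (1400–1200); B = 1517 Ma → Calymmian (1600–1400); C = 648 Ma → Cryogenian (720–635); D = 312 Ma → Carboniferous (358.9–298.9).
The largest age is 1517 Ma and the smallest is 312 Ma; their difference is 1205 Myr.

A — Ectasian; B — Calymmian; C — Cryogenian; D — Carboniferous; span 1205 million years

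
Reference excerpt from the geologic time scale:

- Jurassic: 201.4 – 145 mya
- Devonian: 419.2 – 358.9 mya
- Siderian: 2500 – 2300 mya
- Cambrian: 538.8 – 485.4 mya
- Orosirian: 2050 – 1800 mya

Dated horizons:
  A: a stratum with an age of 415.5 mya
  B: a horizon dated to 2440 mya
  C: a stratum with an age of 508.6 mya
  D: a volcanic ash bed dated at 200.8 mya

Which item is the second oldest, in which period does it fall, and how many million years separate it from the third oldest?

C, in the Cambrian; 93.1 million years to A

Sorted oldest-first by Ma: B (2440), C (508.6), A (415.5), D (200.8).
The second oldest is C at 508.6 Ma, which lies in 538.8–485.4 Ma: the Cambrian.
The third oldest is A at 415.5 Ma; separation = |508.6 − 415.5| = 93.1 Myr.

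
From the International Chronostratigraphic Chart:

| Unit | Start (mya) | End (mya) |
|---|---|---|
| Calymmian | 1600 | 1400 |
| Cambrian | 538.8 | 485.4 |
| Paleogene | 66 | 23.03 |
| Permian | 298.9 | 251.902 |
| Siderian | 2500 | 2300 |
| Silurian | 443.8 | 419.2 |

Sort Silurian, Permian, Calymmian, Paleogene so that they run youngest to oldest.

Paleogene → Permian → Silurian → Calymmian

Sorting by start age (ascending Ma, since larger Ma = older): Paleogene start 66, Permian start 298.9, Silurian start 443.8, Calymmian start 1600.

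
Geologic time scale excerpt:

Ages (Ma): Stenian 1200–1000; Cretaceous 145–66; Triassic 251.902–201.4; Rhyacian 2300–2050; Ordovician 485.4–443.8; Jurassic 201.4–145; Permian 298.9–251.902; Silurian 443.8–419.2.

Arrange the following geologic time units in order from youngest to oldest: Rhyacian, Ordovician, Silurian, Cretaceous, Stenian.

Sorting by start age (ascending Ma, since larger Ma = older): Cretaceous began 145, Silurian began 443.8, Ordovician began 485.4, Stenian began 1200, Rhyacian began 2300.

Cretaceous, Silurian, Ordovician, Stenian, Rhyacian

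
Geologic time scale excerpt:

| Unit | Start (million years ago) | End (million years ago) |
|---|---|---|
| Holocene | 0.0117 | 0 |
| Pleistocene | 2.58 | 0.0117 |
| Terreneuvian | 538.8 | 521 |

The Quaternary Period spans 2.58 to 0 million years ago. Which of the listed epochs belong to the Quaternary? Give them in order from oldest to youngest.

Pleistocene, Holocene

Epochs with both bounds inside 2.58–0 Ma: Pleistocene (2.58–0.0117), Holocene (0.0117–0).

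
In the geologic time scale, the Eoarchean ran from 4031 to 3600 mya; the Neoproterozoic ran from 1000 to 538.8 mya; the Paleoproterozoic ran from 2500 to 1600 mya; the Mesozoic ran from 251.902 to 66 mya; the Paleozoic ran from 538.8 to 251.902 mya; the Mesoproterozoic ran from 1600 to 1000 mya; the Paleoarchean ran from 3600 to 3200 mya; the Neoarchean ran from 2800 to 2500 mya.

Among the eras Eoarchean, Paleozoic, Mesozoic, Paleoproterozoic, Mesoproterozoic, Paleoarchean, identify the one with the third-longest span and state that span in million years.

Eoarchean, 431 million years

Start − end for each: Eoarchean 4031 − 3600 = 431; Paleozoic 538.8 − 251.902 = 286.898; Mesozoic 251.902 − 66 = 185.902; Paleoproterozoic 2500 − 1600 = 900; Mesoproterozoic 1600 − 1000 = 600; Paleoarchean 3600 − 3200 = 400.
Ranking these from longest: Paleoproterozoic > Mesoproterozoic > Eoarchean > Paleoarchean > Paleozoic > Mesozoic.
Position 3 in that ranking is Eoarchean, which lasted 431 Myr.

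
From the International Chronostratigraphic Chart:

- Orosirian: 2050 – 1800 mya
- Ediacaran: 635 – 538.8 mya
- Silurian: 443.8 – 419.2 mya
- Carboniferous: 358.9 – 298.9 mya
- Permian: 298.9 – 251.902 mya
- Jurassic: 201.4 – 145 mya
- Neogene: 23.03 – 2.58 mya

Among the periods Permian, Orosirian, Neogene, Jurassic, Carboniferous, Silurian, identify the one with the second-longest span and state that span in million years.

Carboniferous, 60 million years

Start − end for each: Permian 298.9 − 251.902 = 46.998; Orosirian 2050 − 1800 = 250; Neogene 23.03 − 2.58 = 20.45; Jurassic 201.4 − 145 = 56.4; Carboniferous 358.9 − 298.9 = 60; Silurian 443.8 − 419.2 = 24.6.
Ranking these from longest: Orosirian > Carboniferous > Jurassic > Permian > Silurian > Neogene.
Position 2 in that ranking is Carboniferous, which lasted 60 Myr.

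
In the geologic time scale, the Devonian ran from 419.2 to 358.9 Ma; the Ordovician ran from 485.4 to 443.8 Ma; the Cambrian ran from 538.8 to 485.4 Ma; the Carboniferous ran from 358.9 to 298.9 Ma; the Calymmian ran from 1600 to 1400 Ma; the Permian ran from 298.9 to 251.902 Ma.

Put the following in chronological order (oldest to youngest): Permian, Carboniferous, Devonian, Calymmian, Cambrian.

Calymmian, Cambrian, Devonian, Carboniferous, Permian

Read off each span (Ma): Permian 298.9–251.902; Carboniferous 358.9–298.9; Devonian 419.2–358.9; Calymmian 1600–1400; Cambrian 538.8–485.4.
Larger Ma is older, so oldest→youngest is Calymmian, Cambrian, Devonian, Carboniferous, Permian.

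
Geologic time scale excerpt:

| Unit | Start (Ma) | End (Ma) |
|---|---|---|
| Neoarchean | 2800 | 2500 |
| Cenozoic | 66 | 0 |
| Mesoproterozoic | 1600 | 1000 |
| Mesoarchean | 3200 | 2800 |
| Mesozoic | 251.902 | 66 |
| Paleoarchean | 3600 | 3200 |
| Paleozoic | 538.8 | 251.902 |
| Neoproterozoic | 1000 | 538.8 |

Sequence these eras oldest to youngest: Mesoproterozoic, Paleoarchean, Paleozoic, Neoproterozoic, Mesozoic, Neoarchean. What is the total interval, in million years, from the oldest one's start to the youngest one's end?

Start ages (Ma): Paleoarchean 3600, Neoarchean 2800, Mesoproterozoic 1600, Neoproterozoic 1000, Paleozoic 538.8, Mesozoic 251.902.
Ordered oldest to youngest: Paleoarchean, Neoarchean, Mesoproterozoic, Neoproterozoic, Paleozoic, Mesozoic.
Span = 3600 − 66 = 3534 Myr.

Paleoarchean, Neoarchean, Mesoproterozoic, Neoproterozoic, Paleozoic, Mesozoic; total span 3534 Myr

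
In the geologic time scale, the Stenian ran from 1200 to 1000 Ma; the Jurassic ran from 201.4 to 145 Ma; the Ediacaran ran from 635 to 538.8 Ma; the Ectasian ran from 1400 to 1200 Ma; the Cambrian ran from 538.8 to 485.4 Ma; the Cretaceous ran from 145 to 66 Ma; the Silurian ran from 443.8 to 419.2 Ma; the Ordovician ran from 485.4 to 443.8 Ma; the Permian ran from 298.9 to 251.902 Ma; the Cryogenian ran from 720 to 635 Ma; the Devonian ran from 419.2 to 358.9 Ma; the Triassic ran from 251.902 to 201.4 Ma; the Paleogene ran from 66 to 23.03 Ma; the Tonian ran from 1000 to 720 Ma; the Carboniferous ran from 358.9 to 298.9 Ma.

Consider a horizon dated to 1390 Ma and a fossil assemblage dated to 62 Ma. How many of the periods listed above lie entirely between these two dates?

The older date is 1390 Ma and the younger is 62 Ma.
Periods with start < 1390 and end > 62 Ma: Stenian (1200–1000), Tonian (1000–720), Cryogenian (720–635), Ediacaran (635–538.8), Cambrian (538.8–485.4), Ordovician (485.4–443.8), Silurian (443.8–419.2), Devonian (419.2–358.9), Carboniferous (358.9–298.9), Permian (298.9–251.902), Triassic (251.902–201.4), Jurassic (201.4–145), Cretaceous (145–66).
That is 13 complete periods.

13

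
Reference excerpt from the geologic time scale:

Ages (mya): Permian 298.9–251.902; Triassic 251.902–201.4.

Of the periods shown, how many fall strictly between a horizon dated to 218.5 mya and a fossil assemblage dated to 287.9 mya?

Checking each listed span, none has both start < 287.9 Ma and end > 218.5 Ma — every period straddles one of the two dates or lies outside them — so the count is 0.

0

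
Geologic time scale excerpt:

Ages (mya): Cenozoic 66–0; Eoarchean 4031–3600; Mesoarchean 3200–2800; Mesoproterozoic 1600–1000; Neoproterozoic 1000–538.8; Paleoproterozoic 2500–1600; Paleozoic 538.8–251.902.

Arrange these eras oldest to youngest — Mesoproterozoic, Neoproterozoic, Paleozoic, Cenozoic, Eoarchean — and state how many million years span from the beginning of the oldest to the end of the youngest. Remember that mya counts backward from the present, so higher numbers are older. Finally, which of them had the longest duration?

Start ages (Ma): Eoarchean 4031, Mesoproterozoic 1600, Neoproterozoic 1000, Paleozoic 538.8, Cenozoic 66.
Ordered oldest to youngest: Eoarchean, Mesoproterozoic, Neoproterozoic, Paleozoic, Cenozoic.
Span = 4031 − 0 = 4031 Myr.
Durations: Eoarchean 431, Cenozoic 66, Neoproterozoic 461.2, Paleozoic 286.898, Mesoproterozoic 600 → longest is Mesoproterozoic (600 Myr).

Eoarchean, Mesoproterozoic, Neoproterozoic, Paleozoic, Cenozoic; total span 4031 Myr; longest is Mesoproterozoic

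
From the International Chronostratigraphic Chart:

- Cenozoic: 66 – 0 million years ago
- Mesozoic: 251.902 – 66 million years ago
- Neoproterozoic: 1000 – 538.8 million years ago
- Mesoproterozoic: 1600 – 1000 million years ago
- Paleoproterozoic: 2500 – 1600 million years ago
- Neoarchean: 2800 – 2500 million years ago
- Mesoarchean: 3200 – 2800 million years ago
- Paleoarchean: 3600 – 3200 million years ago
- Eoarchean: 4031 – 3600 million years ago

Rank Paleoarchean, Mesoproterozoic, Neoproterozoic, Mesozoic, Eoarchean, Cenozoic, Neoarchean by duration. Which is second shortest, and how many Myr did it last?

Start − end for each: Paleoarchean 3600 − 3200 = 400; Mesoproterozoic 1600 − 1000 = 600; Neoproterozoic 1000 − 538.8 = 461.2; Mesozoic 251.902 − 66 = 185.902; Eoarchean 4031 − 3600 = 431; Cenozoic 66 − 0 = 66; Neoarchean 2800 − 2500 = 300.
Ranking these from shortest: Cenozoic < Mesozoic < Neoarchean < Paleoarchean < Eoarchean < Neoproterozoic < Mesoproterozoic.
Position 2 in that ranking is Mesozoic, which lasted 185.902 Myr.

Mesozoic, 185.902 million years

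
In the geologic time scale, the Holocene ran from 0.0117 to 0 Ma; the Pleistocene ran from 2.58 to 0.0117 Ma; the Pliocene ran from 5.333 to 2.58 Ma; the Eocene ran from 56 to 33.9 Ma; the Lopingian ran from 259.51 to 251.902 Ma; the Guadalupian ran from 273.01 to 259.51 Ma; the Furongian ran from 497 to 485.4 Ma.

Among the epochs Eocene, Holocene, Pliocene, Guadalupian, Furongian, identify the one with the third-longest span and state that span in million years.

Furongian, 11.6 million years

Durations: Eocene 22.1; Holocene 0.0117; Pliocene 2.753; Guadalupian 13.5; Furongian 11.6 Myr.
Sorted longest-first: Eocene (22.1), Guadalupian (13.5), Furongian (11.6), Pliocene (2.753), Holocene (0.0117).
The third longest is Furongian at 11.6 Myr.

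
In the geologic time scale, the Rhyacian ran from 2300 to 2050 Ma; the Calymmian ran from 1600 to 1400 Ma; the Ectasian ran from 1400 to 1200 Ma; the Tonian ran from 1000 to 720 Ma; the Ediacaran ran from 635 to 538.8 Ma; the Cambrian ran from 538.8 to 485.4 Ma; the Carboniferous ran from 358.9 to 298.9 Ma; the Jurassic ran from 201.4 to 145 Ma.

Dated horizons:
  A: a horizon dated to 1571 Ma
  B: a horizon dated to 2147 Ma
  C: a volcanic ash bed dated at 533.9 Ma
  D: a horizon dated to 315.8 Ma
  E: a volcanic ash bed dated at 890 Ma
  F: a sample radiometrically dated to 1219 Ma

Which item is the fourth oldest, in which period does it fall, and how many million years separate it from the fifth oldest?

E, in the Tonian; 356.1 million years to C

Larger Ma means older, so oldest first: B 2147 > A 1571 > F 1219 > E 890 > C 533.9 > D 315.8.
Counting 4 along gives E (890 Ma); the excerpt puts that inside the Tonian, 1000–720 Ma.
Next in line is C (533.9 Ma), and 890 − 533.9 = 356.1 Myr.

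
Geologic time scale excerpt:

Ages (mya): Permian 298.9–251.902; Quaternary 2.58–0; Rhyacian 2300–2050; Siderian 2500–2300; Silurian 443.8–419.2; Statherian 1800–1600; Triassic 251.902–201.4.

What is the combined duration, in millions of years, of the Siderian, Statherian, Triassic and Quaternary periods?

453.082 million years

Duration is start − end for each: (2500 − 2300) + (1800 − 1600) + (251.902 − 201.4) + (2.58 − 0).
That is 200 + 200 + 50.502 + 2.58, which totals 453.082 million years.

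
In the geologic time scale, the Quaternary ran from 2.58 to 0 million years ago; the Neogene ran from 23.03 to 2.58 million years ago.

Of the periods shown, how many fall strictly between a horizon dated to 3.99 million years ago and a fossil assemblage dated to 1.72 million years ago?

The older date is 3.99 Ma and the younger is 1.72 Ma.
No period both begins after 3.99 Ma and ends before 1.72 Ma, so the count is 0.

0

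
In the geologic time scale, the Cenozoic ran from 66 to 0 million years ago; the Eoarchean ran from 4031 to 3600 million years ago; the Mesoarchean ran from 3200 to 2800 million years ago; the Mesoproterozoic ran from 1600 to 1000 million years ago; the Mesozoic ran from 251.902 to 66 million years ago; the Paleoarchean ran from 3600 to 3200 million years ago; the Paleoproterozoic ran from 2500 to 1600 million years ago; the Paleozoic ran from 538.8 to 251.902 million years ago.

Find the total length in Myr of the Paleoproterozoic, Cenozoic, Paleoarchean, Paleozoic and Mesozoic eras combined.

Each duration: Paleoproterozoic = 900; Cenozoic = 66; Paleoarchean = 400; Paleozoic = 286.898; Mesozoic = 185.902.
Sum: 900 + 66 + 400 + 286.898 + 185.902 = 1838.8 Myr.

1838.8 million years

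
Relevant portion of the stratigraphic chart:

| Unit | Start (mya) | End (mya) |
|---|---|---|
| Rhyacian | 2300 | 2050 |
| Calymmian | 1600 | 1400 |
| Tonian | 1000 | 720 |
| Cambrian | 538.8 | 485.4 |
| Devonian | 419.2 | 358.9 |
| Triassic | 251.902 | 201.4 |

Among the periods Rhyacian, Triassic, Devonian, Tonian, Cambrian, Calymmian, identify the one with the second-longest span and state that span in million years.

Durations: Rhyacian 250; Triassic 50.502; Devonian 60.3; Tonian 280; Cambrian 53.4; Calymmian 200 Myr.
Sorted longest-first: Tonian (280), Rhyacian (250), Calymmian (200), Devonian (60.3), Cambrian (53.4), Triassic (50.502).
The second longest is Rhyacian at 250 Myr.

Rhyacian, 250 million years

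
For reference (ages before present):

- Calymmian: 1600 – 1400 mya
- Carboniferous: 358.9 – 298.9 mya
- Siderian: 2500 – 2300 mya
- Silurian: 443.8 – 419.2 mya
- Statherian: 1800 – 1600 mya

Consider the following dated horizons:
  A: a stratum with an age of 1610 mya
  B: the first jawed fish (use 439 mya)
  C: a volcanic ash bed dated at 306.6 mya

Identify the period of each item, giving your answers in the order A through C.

Match each age against the start–end ranges in the excerpt: A = 1610 Ma → Statherian (1800–1600); B = 439 Ma → Silurian (443.8–419.2); C = 306.6 Ma → Carboniferous (358.9–298.9).

A — Statherian; B — Silurian; C — Carboniferous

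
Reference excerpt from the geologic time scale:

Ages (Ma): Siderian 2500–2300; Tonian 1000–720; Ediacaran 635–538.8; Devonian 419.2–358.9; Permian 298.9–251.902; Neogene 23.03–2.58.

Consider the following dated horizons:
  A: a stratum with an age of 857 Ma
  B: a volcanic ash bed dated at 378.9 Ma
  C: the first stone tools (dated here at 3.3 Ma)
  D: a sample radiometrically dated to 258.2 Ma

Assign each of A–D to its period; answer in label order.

A: 857 Ma lies in 1000–720 Ma, so Tonian.
B: 378.9 Ma lies in 419.2–358.9 Ma, so Devonian.
C: 3.3 Ma lies in 23.03–2.58 Ma, so Neogene.
D: 258.2 Ma lies in 298.9–251.902 Ma, so Permian.

A — Tonian; B — Devonian; C — Neogene; D — Permian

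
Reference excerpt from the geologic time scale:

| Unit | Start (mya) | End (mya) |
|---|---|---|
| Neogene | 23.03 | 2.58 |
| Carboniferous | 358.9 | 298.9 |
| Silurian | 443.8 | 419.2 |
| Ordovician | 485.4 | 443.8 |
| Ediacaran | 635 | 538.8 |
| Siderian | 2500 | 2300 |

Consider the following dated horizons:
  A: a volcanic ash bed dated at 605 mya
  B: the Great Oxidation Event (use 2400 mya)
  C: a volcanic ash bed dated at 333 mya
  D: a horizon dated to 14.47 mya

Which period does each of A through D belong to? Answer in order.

A — Ediacaran; B — Siderian; C — Carboniferous; D — Neogene

A: 605 Ma lies in 635–538.8 Ma, so Ediacaran.
B: 2400 Ma lies in 2500–2300 Ma, so Siderian.
C: 333 Ma lies in 358.9–298.9 Ma, so Carboniferous.
D: 14.47 Ma lies in 23.03–2.58 Ma, so Neogene.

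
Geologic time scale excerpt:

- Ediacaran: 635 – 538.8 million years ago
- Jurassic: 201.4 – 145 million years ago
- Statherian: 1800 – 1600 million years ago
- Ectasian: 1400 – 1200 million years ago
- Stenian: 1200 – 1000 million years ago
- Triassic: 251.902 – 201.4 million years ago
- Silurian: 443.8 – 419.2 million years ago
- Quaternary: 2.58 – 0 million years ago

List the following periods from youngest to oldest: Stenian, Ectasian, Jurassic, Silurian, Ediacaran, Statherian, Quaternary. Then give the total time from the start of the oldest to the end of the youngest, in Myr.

From the excerpt: Stenian 1200–1000; Ectasian 1400–1200; Jurassic 201.4–145; Silurian 443.8–419.2; Ediacaran 635–538.8; Statherian 1800–1600; Quaternary 2.58–0 (Ma).
Larger Ma is earlier, so the oldest is Statherian and the youngest is Quaternary; youngest to oldest: Quaternary, Jurassic, Silurian, Ediacaran, Stenian, Ectasian, Statherian.
Oldest start 1800 minus youngest end 0 gives 1800 Myr overall.

Quaternary → Jurassic → Silurian → Ediacaran → Stenian → Ectasian → Statherian; total span 1800 Myr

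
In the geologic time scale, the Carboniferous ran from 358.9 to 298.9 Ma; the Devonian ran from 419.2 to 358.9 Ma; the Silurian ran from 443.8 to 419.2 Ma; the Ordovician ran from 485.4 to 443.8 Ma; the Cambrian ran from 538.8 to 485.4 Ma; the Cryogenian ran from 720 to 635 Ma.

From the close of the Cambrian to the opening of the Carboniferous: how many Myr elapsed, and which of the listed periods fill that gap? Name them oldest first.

End of Cambrian = 485.4 Ma; start of Carboniferous = 358.9 Ma.
Gap = 485.4 − 358.9 = 126.5 Myr.
Periods wholly inside 485.4–358.9 Ma: Ordovician (485.4–443.8), Silurian (443.8–419.2), Devonian (419.2–358.9).

126.5 million years; Ordovician, Silurian, Devonian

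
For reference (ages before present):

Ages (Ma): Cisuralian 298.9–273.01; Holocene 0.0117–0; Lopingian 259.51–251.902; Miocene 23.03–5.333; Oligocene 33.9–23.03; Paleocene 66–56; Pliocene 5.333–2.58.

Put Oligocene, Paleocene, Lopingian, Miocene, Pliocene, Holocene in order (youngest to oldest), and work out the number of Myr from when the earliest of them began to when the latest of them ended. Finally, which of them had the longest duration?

From the excerpt: Oligocene 33.9–23.03; Paleocene 66–56; Lopingian 259.51–251.902; Miocene 23.03–5.333; Pliocene 5.333–2.58; Holocene 0.0117–0 (Ma).
Larger Ma is earlier, so the oldest is Lopingian and the youngest is Holocene; youngest to oldest: Holocene, Pliocene, Miocene, Oligocene, Paleocene, Lopingian.
Oldest start 259.51 minus youngest end 0 gives 259.51 Myr overall.
Individual lengths (start − end): Oligocene 10.87; Paleocene 10; Holocene 0.0117; Miocene 17.697; Lopingian 7.608; Pliocene 2.753. The largest is Miocene at 17.697 Myr.

Holocene, Pliocene, Miocene, Oligocene, Paleocene, Lopingian; total span 259.51 Myr; longest is Miocene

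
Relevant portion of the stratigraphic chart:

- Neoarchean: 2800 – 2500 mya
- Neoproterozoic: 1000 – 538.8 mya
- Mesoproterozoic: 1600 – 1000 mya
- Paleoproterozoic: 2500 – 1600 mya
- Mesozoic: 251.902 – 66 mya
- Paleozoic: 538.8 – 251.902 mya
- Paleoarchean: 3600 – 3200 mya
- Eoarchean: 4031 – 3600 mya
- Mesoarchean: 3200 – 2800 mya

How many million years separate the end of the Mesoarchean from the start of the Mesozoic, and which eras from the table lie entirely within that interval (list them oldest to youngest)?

2548.098 million years; Neoarchean, Paleoproterozoic, Mesoproterozoic, Neoproterozoic, Paleozoic

The Mesoarchean closes at 2800 Ma and the Mesozoic opens at 251.902 Ma, so the interval is 2800 − 251.902 = 2548.098 Myr.
An era fits inside if it starts at or after 2800 Ma and ends at or before 251.902 Ma; oldest first that gives Neoarchean, Paleoproterozoic, Mesoproterozoic, Neoproterozoic, Paleozoic.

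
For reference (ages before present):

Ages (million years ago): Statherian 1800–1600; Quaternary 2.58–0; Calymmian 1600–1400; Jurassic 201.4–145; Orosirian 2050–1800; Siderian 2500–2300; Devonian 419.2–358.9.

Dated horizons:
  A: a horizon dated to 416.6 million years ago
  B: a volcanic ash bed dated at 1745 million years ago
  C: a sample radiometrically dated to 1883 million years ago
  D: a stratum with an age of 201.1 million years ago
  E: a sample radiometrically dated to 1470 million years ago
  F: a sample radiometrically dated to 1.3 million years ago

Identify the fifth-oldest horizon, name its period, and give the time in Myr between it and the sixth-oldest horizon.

Larger Ma means older, so oldest first: C 1883 > B 1745 > E 1470 > A 416.6 > D 201.1 > F 1.3.
Counting 5 along gives D (201.1 Ma); the excerpt puts that inside the Jurassic, 201.4–145 Ma.
Next in line is F (1.3 Ma), and 201.1 − 1.3 = 199.8 Myr.

D, in the Jurassic; 199.8 million years to F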